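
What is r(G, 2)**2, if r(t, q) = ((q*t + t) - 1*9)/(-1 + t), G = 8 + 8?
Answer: 169/25 ≈ 6.7600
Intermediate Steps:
G = 16
r(t, q) = (-9 + t + q*t)/(-1 + t) (r(t, q) = ((t + q*t) - 9)/(-1 + t) = (-9 + t + q*t)/(-1 + t))
r(G, 2)**2 = ((-9 + 16 + 2*16)/(-1 + 16))**2 = ((-9 + 16 + 32)/15)**2 = ((1/15)*39)**2 = (13/5)**2 = 169/25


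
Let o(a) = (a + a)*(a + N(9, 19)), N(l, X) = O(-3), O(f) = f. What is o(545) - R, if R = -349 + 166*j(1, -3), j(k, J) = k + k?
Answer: 590797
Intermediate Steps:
j(k, J) = 2*k
N(l, X) = -3
R = -17 (R = -349 + 166*(2*1) = -349 + 166*2 = -349 + 332 = -17)
o(a) = 2*a*(-3 + a) (o(a) = (a + a)*(a - 3) = (2*a)*(-3 + a) = 2*a*(-3 + a))
o(545) - R = 2*545*(-3 + 545) - 1*(-17) = 2*545*542 + 17 = 590780 + 17 = 590797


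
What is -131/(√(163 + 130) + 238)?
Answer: -31178/56351 + 131*√293/56351 ≈ -0.51349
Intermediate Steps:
-131/(√(163 + 130) + 238) = -131/(√293 + 238) = -131/(238 + √293)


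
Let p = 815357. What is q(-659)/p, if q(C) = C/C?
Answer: 1/815357 ≈ 1.2265e-6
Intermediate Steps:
q(C) = 1
q(-659)/p = 1/815357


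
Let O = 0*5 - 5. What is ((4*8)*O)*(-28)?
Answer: 4480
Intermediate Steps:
O = -5 (O = 0 - 5 = -5)
((4*8)*O)*(-28) = ((4*8)*(-5))*(-28) = (32*(-5))*(-28) = -160*(-28) = 4480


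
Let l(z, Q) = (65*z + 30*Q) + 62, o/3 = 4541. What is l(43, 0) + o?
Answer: 16480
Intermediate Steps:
o = 13623 (o = 3*4541 = 13623)
l(z, Q) = 62 + 30*Q + 65*z (l(z, Q) = (30*Q + 65*z) + 62 = 62 + 30*Q + 65*z)
l(43, 0) + o = (62 + 30*0 + 65*43) + 13623 = (62 + 0 + 2795) + 13623 = 2857 + 13623 = 16480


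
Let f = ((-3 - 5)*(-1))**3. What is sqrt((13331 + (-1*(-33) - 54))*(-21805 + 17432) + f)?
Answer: I*sqrt(58204118) ≈ 7629.2*I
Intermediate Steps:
f = 512 (f = (-8*(-1))**3 = 8**3 = 512)
sqrt((13331 + (-1*(-33) - 54))*(-21805 + 17432) + f) = sqrt((13331 + (-1*(-33) - 54))*(-21805 + 17432) + 512) = sqrt((13331 + (33 - 54))*(-4373) + 512) = sqrt((13331 - 21)*(-4373) + 512) = sqrt(13310*(-4373) + 512) = sqrt(-58204630 + 512) = sqrt(-58204118) = I*sqrt(58204118)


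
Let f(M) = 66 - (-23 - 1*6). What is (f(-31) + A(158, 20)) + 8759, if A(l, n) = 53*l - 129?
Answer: 17099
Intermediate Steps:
f(M) = 95 (f(M) = 66 - (-23 - 6) = 66 - 1*(-29) = 66 + 29 = 95)
A(l, n) = -129 + 53*l
(f(-31) + A(158, 20)) + 8759 = (95 + (-129 + 53*158)) + 8759 = (95 + (-129 + 8374)) + 8759 = (95 + 8245) + 8759 = 8340 + 8759 = 17099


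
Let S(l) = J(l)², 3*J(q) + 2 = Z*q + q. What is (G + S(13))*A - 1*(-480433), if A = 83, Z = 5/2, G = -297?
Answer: 1892931/4 ≈ 4.7323e+5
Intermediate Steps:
Z = 5/2 (Z = 5*(½) = 5/2 ≈ 2.5000)
J(q) = -⅔ + 7*q/6 (J(q) = -⅔ + (5*q/2 + q)/3 = -⅔ + (7*q/2)/3 = -⅔ + 7*q/6)
S(l) = (-⅔ + 7*l/6)²
(G + S(13))*A - 1*(-480433) = (-297 + (-4 + 7*13)²/36)*83 - 1*(-480433) = (-297 + (-4 + 91)²/36)*83 + 480433 = (-297 + (1/36)*87²)*83 + 480433 = (-297 + (1/36)*7569)*83 + 480433 = (-297 + 841/4)*83 + 480433 = -347/4*83 + 480433 = -28801/4 + 480433 = 1892931/4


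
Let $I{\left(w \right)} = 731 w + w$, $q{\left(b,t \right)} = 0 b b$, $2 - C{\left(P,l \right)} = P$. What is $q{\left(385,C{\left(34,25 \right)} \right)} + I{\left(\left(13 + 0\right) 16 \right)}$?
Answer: $152256$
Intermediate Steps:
$C{\left(P,l \right)} = 2 - P$
$q{\left(b,t \right)} = 0$ ($q{\left(b,t \right)} = 0 b = 0$)
$I{\left(w \right)} = 732 w$
$q{\left(385,C{\left(34,25 \right)} \right)} + I{\left(\left(13 + 0\right) 16 \right)} = 0 + 732 \left(13 + 0\right) 16 = 0 + 732 \cdot 13 \cdot 16 = 0 + 732 \cdot 208 = 0 + 152256 = 152256$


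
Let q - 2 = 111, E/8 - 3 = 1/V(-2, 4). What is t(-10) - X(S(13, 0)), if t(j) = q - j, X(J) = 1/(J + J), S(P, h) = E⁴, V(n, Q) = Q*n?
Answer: 68840885/559682 ≈ 123.00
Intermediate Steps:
E = 23 (E = 24 + 8*(1/(4*(-2))) = 24 + 8*(1/(-8)) = 24 + 8*(1*(-⅛)) = 24 + 8*(-⅛) = 24 - 1 = 23)
q = 113 (q = 2 + 111 = 113)
S(P, h) = 279841 (S(P, h) = 23⁴ = 279841)
X(J) = 1/(2*J)
t(j) = 113 - j
t(-10) - X(S(13, 0)) = (113 - 1*(-10)) - 1/(2*279841) = (113 + 10) - 1/(2*279841) = 123 - 1*1/559682 = 123 - 1/559682 = 68840885/559682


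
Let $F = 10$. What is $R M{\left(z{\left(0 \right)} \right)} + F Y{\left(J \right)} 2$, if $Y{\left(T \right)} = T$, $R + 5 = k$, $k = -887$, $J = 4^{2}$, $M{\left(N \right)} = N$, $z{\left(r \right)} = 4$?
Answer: $-3248$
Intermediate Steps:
$J = 16$
$R = -892$ ($R = -5 - 887 = -892$)
$R M{\left(z{\left(0 \right)} \right)} + F Y{\left(J \right)} 2 = \left(-892\right) 4 + 10 \cdot 16 \cdot 2 = -3568 + 160 \cdot 2 = -3568 + 320 = -3248$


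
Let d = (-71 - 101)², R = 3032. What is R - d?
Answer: -26552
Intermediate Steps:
d = 29584 (d = (-172)² = 29584)
R - d = 3032 - 1*29584 = 3032 - 29584 = -26552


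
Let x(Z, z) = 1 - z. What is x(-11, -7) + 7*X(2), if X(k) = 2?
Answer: 22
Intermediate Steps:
x(-11, -7) + 7*X(2) = (1 - 1*(-7)) + 7*2 = (1 + 7) + 14 = 8 + 14 = 22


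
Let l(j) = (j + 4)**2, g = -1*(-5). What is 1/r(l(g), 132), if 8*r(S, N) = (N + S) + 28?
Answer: 8/241 ≈ 0.033195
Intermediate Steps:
g = 5
l(j) = (4 + j)**2
r(S, N) = 7/2 + N/8 + S/8 (r(S, N) = ((N + S) + 28)/8 = (28 + N + S)/8 = 7/2 + N/8 + S/8)
1/r(l(g), 132) = 1/(7/2 + (1/8)*132 + (4 + 5)**2/8) = 1/(7/2 + 33/2 + (1/8)*9**2) = 1/(7/2 + 33/2 + (1/8)*81) = 1/(7/2 + 33/2 + 81/8) = 1/(241/8) = 8/241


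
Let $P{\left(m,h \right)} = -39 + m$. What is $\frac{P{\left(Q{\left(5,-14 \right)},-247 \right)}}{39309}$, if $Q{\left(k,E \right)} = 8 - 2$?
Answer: $- \frac{11}{13103} \approx -0.0008395$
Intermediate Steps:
$Q{\left(k,E \right)} = 6$
$\frac{P{\left(Q{\left(5,-14 \right)},-247 \right)}}{39309} = \frac{-39 + 6}{39309} = \left(-33\right) \frac{1}{39309} = - \frac{11}{13103}$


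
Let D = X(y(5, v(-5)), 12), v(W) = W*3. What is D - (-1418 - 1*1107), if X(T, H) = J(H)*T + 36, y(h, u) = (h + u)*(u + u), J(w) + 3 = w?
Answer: 5261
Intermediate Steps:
v(W) = 3*W
J(w) = -3 + w
y(h, u) = 2*u*(h + u) (y(h, u) = (h + u)*(2*u) = 2*u*(h + u))
X(T, H) = 36 + T*(-3 + H) (X(T, H) = (-3 + H)*T + 36 = T*(-3 + H) + 36 = 36 + T*(-3 + H))
D = 2736 (D = 36 + (2*(3*(-5))*(5 + 3*(-5)))*(-3 + 12) = 36 + (2*(-15)*(5 - 15))*9 = 36 + (2*(-15)*(-10))*9 = 36 + 300*9 = 36 + 2700 = 2736)
D - (-1418 - 1*1107) = 2736 - (-1418 - 1*1107) = 2736 - (-1418 - 1107) = 2736 - 1*(-2525) = 2736 + 2525 = 5261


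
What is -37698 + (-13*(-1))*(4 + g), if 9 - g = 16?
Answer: -37737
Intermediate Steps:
g = -7 (g = 9 - 1*16 = 9 - 16 = -7)
-37698 + (-13*(-1))*(4 + g) = -37698 + (-13*(-1))*(4 - 7) = -37698 + 13*(-3) = -37698 - 39 = -37737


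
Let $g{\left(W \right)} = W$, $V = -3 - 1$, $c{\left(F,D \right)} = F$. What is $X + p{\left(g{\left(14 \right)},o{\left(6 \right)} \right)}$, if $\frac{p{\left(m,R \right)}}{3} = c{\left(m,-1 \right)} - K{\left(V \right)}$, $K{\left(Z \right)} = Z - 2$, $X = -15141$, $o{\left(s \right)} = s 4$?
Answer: $-15081$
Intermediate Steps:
$o{\left(s \right)} = 4 s$
$V = -4$
$K{\left(Z \right)} = -2 + Z$
$p{\left(m,R \right)} = 18 + 3 m$ ($p{\left(m,R \right)} = 3 \left(m - \left(-2 - 4\right)\right) = 3 \left(m - -6\right) = 3 \left(m + 6\right) = 3 \left(6 + m\right) = 18 + 3 m$)
$X + p{\left(g{\left(14 \right)},o{\left(6 \right)} \right)} = -15141 + \left(18 + 3 \cdot 14\right) = -15141 + \left(18 + 42\right) = -15141 + 60 = -15081$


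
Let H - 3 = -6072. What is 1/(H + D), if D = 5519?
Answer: -1/550 ≈ -0.0018182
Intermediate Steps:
H = -6069 (H = 3 - 6072 = -6069)
1/(H + D) = 1/(-6069 + 5519) = 1/(-550) = -1/550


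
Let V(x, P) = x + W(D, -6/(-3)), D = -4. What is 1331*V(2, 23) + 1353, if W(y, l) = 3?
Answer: 8008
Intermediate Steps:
V(x, P) = 3 + x (V(x, P) = x + 3 = 3 + x)
1331*V(2, 23) + 1353 = 1331*(3 + 2) + 1353 = 1331*5 + 1353 = 6655 + 1353 = 8008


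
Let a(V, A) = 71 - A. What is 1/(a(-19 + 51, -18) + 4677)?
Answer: 1/4766 ≈ 0.00020982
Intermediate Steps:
1/(a(-19 + 51, -18) + 4677) = 1/((71 - 1*(-18)) + 4677) = 1/((71 + 18) + 4677) = 1/(89 + 4677) = 1/4766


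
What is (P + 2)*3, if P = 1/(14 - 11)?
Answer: 7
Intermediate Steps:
P = ⅓ (P = 1/3 = ⅓ ≈ 0.33333)
(P + 2)*3 = (⅓ + 2)*3 = (7/3)*3 = 7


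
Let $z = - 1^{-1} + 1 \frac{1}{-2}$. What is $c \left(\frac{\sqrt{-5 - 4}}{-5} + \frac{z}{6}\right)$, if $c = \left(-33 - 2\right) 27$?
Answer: $\frac{945}{4} + 567 i \approx 236.25 + 567.0 i$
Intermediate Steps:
$z = - \frac{3}{2}$ ($z = \left(-1\right) 1 + 1 \left(- \frac{1}{2}\right) = -1 - \frac{1}{2} = - \frac{3}{2} \approx -1.5$)
$c = -945$ ($c = \left(-35\right) 27 = -945$)
$c \left(\frac{\sqrt{-5 - 4}}{-5} + \frac{z}{6}\right) = - 945 \left(\frac{\sqrt{-5 - 4}}{-5} - \frac{3}{2 \cdot 6}\right) = - 945 \left(\sqrt{-9} \left(- \frac{1}{5}\right) - \frac{1}{4}\right) = - 945 \left(3 i \left(- \frac{1}{5}\right) - \frac{1}{4}\right) = - 945 \left(- \frac{3 i}{5} - \frac{1}{4}\right) = - 945 \left(- \frac{1}{4} - \frac{3 i}{5}\right) = \frac{945}{4} + 567 i$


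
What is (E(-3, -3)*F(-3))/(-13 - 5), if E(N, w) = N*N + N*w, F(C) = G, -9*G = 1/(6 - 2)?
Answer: 1/36 ≈ 0.027778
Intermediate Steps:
G = -1/36 (G = -1/(9*(6 - 2)) = -1/9/4 = -1/9*1/4 = -1/36 ≈ -0.027778)
F(C) = -1/36
E(N, w) = N**2 + N*w
(E(-3, -3)*F(-3))/(-13 - 5) = (-3*(-3 - 3)*(-1/36))/(-13 - 5) = (-3*(-6)*(-1/36))/(-18) = (18*(-1/36))*(-1/18) = -1/2*(-1/18) = 1/36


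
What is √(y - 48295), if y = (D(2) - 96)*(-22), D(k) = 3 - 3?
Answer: I*√46183 ≈ 214.9*I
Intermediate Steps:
D(k) = 0
y = 2112 (y = (0 - 96)*(-22) = -96*(-22) = 2112)
√(y - 48295) = √(2112 - 48295) = √(-46183) = I*√46183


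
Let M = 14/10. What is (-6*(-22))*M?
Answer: 924/5 ≈ 184.80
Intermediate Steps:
M = 7/5 (M = 14*(1/10) = 7/5 ≈ 1.4000)
(-6*(-22))*M = -6*(-22)*(7/5) = 132*(7/5) = 924/5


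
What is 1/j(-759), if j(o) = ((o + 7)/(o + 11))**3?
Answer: 6539203/6644672 ≈ 0.98413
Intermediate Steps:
j(o) = (7 + o)**3/(11 + o)**3 (j(o) = ((7 + o)/(11 + o))**3 = (7 + o)**3/(11 + o)**3)
1/j(-759) = 1/((7 - 759)**3/(11 - 759)**3) = 1/((-752)**3/(-748)**3) = 1/(-425259008*(-1/418508992)) = 1/(6644672/6539203) = 6539203/6644672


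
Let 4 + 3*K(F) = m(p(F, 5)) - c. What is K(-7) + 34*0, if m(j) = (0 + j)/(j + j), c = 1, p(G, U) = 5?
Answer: -3/2 ≈ -1.5000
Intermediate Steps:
m(j) = ½ (m(j) = j/((2*j)) = j*(1/(2*j)) = ½)
K(F) = -3/2 (K(F) = -4/3 + (½ - 1*1)/3 = -4/3 + (½ - 1)/3 = -4/3 + (⅓)*(-½) = -4/3 - ⅙ = -3/2)
K(-7) + 34*0 = -3/2 + 34*0 = -3/2 + 0 = -3/2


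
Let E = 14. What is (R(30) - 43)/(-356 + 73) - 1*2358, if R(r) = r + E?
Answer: -667315/283 ≈ -2358.0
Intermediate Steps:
R(r) = 14 + r (R(r) = r + 14 = 14 + r)
(R(30) - 43)/(-356 + 73) - 1*2358 = ((14 + 30) - 43)/(-356 + 73) - 1*2358 = (44 - 43)/(-283) - 2358 = 1*(-1/283) - 2358 = -1/283 - 2358 = -667315/283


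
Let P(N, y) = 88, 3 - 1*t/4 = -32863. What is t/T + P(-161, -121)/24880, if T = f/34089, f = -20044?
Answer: -3484347765019/15584210 ≈ -2.2358e+5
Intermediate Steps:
t = 131464 (t = 12 - 4*(-32863) = 12 + 131452 = 131464)
T = -20044/34089 ≈ -0.58799
t/T + P(-161, -121)/24880 = 131464/(-20044/34089) + 88/24880 = 131464*(-34089/20044) + 88*(1/24880) = -1120369074/5011 + 11/3110 = -3484347765019/15584210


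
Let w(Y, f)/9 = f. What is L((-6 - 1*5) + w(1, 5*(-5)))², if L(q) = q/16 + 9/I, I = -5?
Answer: 109561/400 ≈ 273.90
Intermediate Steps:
w(Y, f) = 9*f
L(q) = -9/5 + q/16 (L(q) = q/16 + 9/(-5) = q*(1/16) + 9*(-⅕) = q/16 - 9/5 = -9/5 + q/16)
L((-6 - 1*5) + w(1, 5*(-5)))² = (-9/5 + ((-6 - 1*5) + 9*(5*(-5)))/16)² = (-9/5 + ((-6 - 5) + 9*(-25))/16)² = (-9/5 + (-11 - 225)/16)² = (-9/5 + (1/16)*(-236))² = (-9/5 - 59/4)² = (-331/20)² = 109561/400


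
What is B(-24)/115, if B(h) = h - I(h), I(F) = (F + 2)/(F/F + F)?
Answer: -574/2645 ≈ -0.21701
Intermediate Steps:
I(F) = (2 + F)/(1 + F)
B(h) = h - (2 + h)/(1 + h)
B(-24)/115 = ((-2 + (-24)²)/(1 - 24))/115 = ((-2 + 576)/(-23))*(1/115) = -1/23*574*(1/115) = -574/23*1/115 = -574/2645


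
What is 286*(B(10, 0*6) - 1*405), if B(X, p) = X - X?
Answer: -115830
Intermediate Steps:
B(X, p) = 0
286*(B(10, 0*6) - 1*405) = 286*(0 - 1*405) = 286*(0 - 405) = 286*(-405) = -115830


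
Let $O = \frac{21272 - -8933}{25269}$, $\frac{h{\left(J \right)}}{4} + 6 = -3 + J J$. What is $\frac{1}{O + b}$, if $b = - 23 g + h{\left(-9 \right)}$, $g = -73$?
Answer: $\frac{25269}{49734328} \approx 0.00050808$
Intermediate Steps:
$h{\left(J \right)} = -36 + 4 J^{2}$ ($h{\left(J \right)} = -24 + 4 \left(-3 + J J\right) = -24 + 4 \left(-3 + J^{2}\right) = -24 + \left(-12 + 4 J^{2}\right) = -36 + 4 J^{2}$)
$O = \frac{30205}{25269}$ ($O = \left(21272 + 8933\right) \frac{1}{25269} = 30205 \cdot \frac{1}{25269} = \frac{30205}{25269} \approx 1.1953$)
$b = 1967$ ($b = \left(-23\right) \left(-73\right) - \left(36 - 4 \left(-9\right)^{2}\right) = 1679 + \left(-36 + 4 \cdot 81\right) = 1679 + \left(-36 + 324\right) = 1679 + 288 = 1967$)
$\frac{1}{O + b} = \frac{1}{\frac{30205}{25269} + 1967} = \frac{1}{\frac{49734328}{25269}} = \frac{25269}{49734328}$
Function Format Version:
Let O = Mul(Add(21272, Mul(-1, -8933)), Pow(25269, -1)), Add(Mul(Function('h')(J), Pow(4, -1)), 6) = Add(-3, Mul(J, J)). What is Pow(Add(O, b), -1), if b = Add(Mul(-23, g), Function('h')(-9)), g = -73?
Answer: Rational(25269, 49734328) ≈ 0.00050808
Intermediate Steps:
Function('h')(J) = Add(-36, Mul(4, Pow(J, 2))) (Function('h')(J) = Add(-24, Mul(4, Add(-3, Mul(J, J)))) = Add(-24, Mul(4, Add(-3, Pow(J, 2)))) = Add(-24, Add(-12, Mul(4, Pow(J, 2)))) = Add(-36, Mul(4, Pow(J, 2))))
O = Rational(30205, 25269) (O = Mul(Add(21272, 8933), Rational(1, 25269)) = Mul(30205, Rational(1, 25269)) = Rational(30205, 25269) ≈ 1.1953)
b = 1967 (b = Add(Mul(-23, -73), Add(-36, Mul(4, Pow(-9, 2)))) = Add(1679, Add(-36, Mul(4, 81))) = Add(1679, Add(-36, 324)) = Add(1679, 288) = 1967)
Pow(Add(O, b), -1) = Pow(Add(Rational(30205, 25269), 1967), -1) = Pow(Rational(49734328, 25269), -1) = Rational(25269, 49734328)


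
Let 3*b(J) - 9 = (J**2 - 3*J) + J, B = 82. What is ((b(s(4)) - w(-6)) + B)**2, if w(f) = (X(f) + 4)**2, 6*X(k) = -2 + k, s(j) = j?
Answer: 525625/81 ≈ 6489.2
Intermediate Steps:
X(k) = -1/3 + k/6 (X(k) = (-2 + k)/6 = -1/3 + k/6)
w(f) = (11/3 + f/6)**2 (w(f) = ((-1/3 + f/6) + 4)**2 = (11/3 + f/6)**2)
b(J) = 3 - 2*J/3 + J**2/3 (b(J) = 3 + ((J**2 - 3*J) + J)/3 = 3 + (J**2 - 2*J)/3 = 3 + (-2*J/3 + J**2/3) = 3 - 2*J/3 + J**2/3)
((b(s(4)) - w(-6)) + B)**2 = (((3 - 2/3*4 + (1/3)*4**2) - (22 - 6)**2/36) + 82)**2 = (((3 - 8/3 + (1/3)*16) - 16**2/36) + 82)**2 = (((3 - 8/3 + 16/3) - 256/36) + 82)**2 = ((17/3 - 1*64/9) + 82)**2 = ((17/3 - 64/9) + 82)**2 = (-13/9 + 82)**2 = (725/9)**2 = 525625/81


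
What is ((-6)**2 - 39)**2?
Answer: 9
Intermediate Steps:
((-6)**2 - 39)**2 = (36 - 39)**2 = (-3)**2 = 9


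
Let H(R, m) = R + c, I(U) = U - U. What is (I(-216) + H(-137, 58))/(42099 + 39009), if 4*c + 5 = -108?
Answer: -661/324432 ≈ -0.0020374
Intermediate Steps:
c = -113/4 (c = -5/4 + (1/4)*(-108) = -5/4 - 27 = -113/4 ≈ -28.250)
I(U) = 0
H(R, m) = -113/4 + R (H(R, m) = R - 113/4 = -113/4 + R)
(I(-216) + H(-137, 58))/(42099 + 39009) = (0 + (-113/4 - 137))/(42099 + 39009) = (0 - 661/4)/81108 = -661/4*1/81108 = -661/324432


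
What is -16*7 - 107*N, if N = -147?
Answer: 15617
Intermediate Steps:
-16*7 - 107*N = -16*7 - 107*(-147) = -112 + 15729 = 15617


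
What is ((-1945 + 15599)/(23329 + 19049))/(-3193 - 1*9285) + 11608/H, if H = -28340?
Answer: -767326553779/1873248083070 ≈ -0.40962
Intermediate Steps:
((-1945 + 15599)/(23329 + 19049))/(-3193 - 1*9285) + 11608/H = ((-1945 + 15599)/(23329 + 19049))/(-3193 - 1*9285) + 11608/(-28340) = (13654/42378)/(-3193 - 9285) + 11608*(-1/28340) = (13654*(1/42378))/(-12478) - 2902/7085 = (6827/21189)*(-1/12478) - 2902/7085 = -6827/264396342 - 2902/7085 = -767326553779/1873248083070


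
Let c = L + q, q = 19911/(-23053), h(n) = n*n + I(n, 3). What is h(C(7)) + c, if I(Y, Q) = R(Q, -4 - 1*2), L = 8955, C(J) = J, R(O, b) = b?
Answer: 207410983/23053 ≈ 8997.1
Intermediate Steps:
I(Y, Q) = -6 (I(Y, Q) = -4 - 1*2 = -4 - 2 = -6)
h(n) = -6 + n**2 (h(n) = n*n - 6 = n**2 - 6 = -6 + n**2)
q = -19911/23053 (q = 19911*(-1/23053) = -19911/23053 ≈ -0.86371)
c = 206419704/23053 (c = 8955 - 19911/23053 = 206419704/23053 ≈ 8954.1)
h(C(7)) + c = (-6 + 7**2) + 206419704/23053 = (-6 + 49) + 206419704/23053 = 43 + 206419704/23053 = 207410983/23053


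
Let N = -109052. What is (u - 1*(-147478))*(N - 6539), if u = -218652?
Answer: 8227073834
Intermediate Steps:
(u - 1*(-147478))*(N - 6539) = (-218652 - 1*(-147478))*(-109052 - 6539) = (-218652 + 147478)*(-115591) = -71174*(-115591) = 8227073834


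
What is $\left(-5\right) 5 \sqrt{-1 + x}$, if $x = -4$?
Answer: $- 25 i \sqrt{5} \approx - 55.902 i$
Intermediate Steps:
$\left(-5\right) 5 \sqrt{-1 + x} = \left(-5\right) 5 \sqrt{-1 - 4} = - 25 \sqrt{-5} = - 25 i \sqrt{5}$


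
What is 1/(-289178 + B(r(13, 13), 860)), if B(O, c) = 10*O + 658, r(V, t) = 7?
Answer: -1/288450 ≈ -3.4668e-6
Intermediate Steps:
B(O, c) = 658 + 10*O
1/(-289178 + B(r(13, 13), 860)) = 1/(-289178 + (658 + 10*7)) = 1/(-289178 + (658 + 70)) = 1/(-289178 + 728) = 1/(-288450) = -1/288450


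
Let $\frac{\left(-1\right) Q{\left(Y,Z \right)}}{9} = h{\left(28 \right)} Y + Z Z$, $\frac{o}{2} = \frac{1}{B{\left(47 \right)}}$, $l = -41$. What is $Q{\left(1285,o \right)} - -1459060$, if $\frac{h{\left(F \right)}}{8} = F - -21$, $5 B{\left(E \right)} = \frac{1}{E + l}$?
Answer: $-3106820$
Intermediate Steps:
$B{\left(E \right)} = \frac{1}{5 \left(-41 + E\right)}$ ($B{\left(E \right)} = \frac{1}{5 \left(E - 41\right)} = \frac{1}{5 \left(-41 + E\right)}$)
$h{\left(F \right)} = 168 + 8 F$ ($h{\left(F \right)} = 8 \left(F - -21\right) = 8 \left(F + 21\right) = 8 \left(21 + F\right) = 168 + 8 F$)
$o = 60$ ($o = \frac{2}{\frac{1}{5} \frac{1}{-41 + 47}} = \frac{2}{\frac{1}{5} \cdot \frac{1}{6}} = 2 \frac{1}{\frac{1}{30}} = 2 \cdot 30 = 60$)
$Q{\left(Y,Z \right)} = - 3528 Y - 9 Z^{2}$ ($Q{\left(Y,Z \right)} = - 9 \left(\left(168 + 8 \cdot 28\right) Y + Z Z\right) = - 9 \left(\left(168 + 224\right) Y + Z^{2}\right) = - 9 \left(392 Y + Z^{2}\right) = - 9 \left(Z^{2} + 392 Y\right) = - 3528 Y - 9 Z^{2}$)
$Q{\left(1285,o \right)} - -1459060 = \left(\left(-3528\right) 1285 - 9 \cdot 60^{2}\right) - -1459060 = \left(-4533480 - 32400\right) + 1459060 = -4565880 + 1459060 = -3106820$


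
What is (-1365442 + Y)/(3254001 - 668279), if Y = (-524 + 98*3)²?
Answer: -656271/1292861 ≈ -0.50761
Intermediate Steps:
Y = 52900 (Y = (-524 + 294)² = (-230)² = 52900)
(-1365442 + Y)/(3254001 - 668279) = (-1365442 + 52900)/(3254001 - 668279) = -1312542/2585722 = -1312542*1/2585722 = -656271/1292861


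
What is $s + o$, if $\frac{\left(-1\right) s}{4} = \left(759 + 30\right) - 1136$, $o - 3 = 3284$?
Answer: $4675$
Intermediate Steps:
$o = 3287$ ($o = 3 + 3284 = 3287$)
$s = 1388$ ($s = - 4 \left(\left(759 + 30\right) - 1136\right) = - 4 \left(789 - 1136\right) = \left(-4\right) \left(-347\right) = 1388$)
$s + o = 1388 + 3287 = 4675$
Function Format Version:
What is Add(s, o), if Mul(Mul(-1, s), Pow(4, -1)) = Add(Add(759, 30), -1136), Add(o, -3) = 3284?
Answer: 4675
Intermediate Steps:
o = 3287 (o = Add(3, 3284) = 3287)
s = 1388 (s = Mul(-4, Add(Add(759, 30), -1136)) = Mul(-4, Add(789, -1136)) = Mul(-4, -347) = 1388)
Add(s, o) = Add(1388, 3287) = 4675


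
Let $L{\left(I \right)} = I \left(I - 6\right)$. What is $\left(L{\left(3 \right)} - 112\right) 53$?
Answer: $-6413$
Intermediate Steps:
$L{\left(I \right)} = I \left(-6 + I\right)$
$\left(L{\left(3 \right)} - 112\right) 53 = \left(3 \left(-6 + 3\right) - 112\right) 53 = \left(3 \left(-3\right) - 112\right) 53 = \left(-9 - 112\right) 53 = \left(-121\right) 53 = -6413$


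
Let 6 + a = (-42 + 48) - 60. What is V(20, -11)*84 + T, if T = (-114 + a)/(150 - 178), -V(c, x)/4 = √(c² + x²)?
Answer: 87/14 - 336*√521 ≈ -7663.1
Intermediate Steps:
a = -60 (a = -6 + ((-42 + 48) - 60) = -6 + (6 - 60) = -6 - 54 = -60)
V(c, x) = -4*√(c² + x²)
T = 87/14 (T = (-114 - 60)/(150 - 178) = -174/(-28) = -174*(-1/28) = 87/14 ≈ 6.2143)
V(20, -11)*84 + T = -4*√(20² + (-11)²)*84 + 87/14 = -4*√(400 + 121)*84 + 87/14 = -4*√521*84 + 87/14 = -336*√521 + 87/14 = 87/14 - 336*√521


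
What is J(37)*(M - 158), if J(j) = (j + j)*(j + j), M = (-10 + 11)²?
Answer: -859732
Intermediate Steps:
M = 1 (M = 1² = 1)
J(j) = 4*j² (J(j) = (2*j)*(2*j) = 4*j²)
J(37)*(M - 158) = (4*37²)*(1 - 158) = (4*1369)*(-157) = 5476*(-157) = -859732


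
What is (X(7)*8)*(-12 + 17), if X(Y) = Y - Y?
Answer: 0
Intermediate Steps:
X(Y) = 0
(X(7)*8)*(-12 + 17) = (0*8)*(-12 + 17) = 0*5 = 0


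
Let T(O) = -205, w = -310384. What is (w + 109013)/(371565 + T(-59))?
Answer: -201371/371360 ≈ -0.54225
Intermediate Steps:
(w + 109013)/(371565 + T(-59)) = (-310384 + 109013)/(371565 - 205) = -201371/371360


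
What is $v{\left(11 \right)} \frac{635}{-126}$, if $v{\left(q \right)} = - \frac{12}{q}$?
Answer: $\frac{1270}{231} \approx 5.4978$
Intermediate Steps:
$v{\left(11 \right)} \frac{635}{-126} = - \frac{12}{11} \frac{635}{-126} = \left(-12\right) \frac{1}{11} \cdot 635 \left(- \frac{1}{126}\right) = \left(- \frac{12}{11}\right) \left(- \frac{635}{126}\right) = \frac{1270}{231}$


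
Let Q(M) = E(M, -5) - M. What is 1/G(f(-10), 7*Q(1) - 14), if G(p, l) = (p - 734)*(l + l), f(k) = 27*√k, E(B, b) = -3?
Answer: 367/22933932 + 9*I*√10/15289288 ≈ 1.6002e-5 + 1.8615e-6*I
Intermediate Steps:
Q(M) = -3 - M
G(p, l) = 2*l*(-734 + p) (G(p, l) = (-734 + p)*(2*l) = 2*l*(-734 + p))
1/G(f(-10), 7*Q(1) - 14) = 1/(2*(7*(-3 - 1*1) - 14)*(-734 + 27*√(-10))) = 1/(2*(7*(-3 - 1) - 14)*(-734 + 27*(I*√10))) = 1/(2*(7*(-4) - 14)*(-734 + 27*I*√10)) = 1/(2*(-28 - 14)*(-734 + 27*I*√10)) = 1/(2*(-42)*(-734 + 27*I*√10)) = 1/(61656 - 2268*I*√10)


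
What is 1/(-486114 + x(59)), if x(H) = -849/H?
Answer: -59/28681575 ≈ -2.0571e-6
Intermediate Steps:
1/(-486114 + x(59)) = 1/(-486114 - 849/59) = 1/(-28681575/59) = -59/28681575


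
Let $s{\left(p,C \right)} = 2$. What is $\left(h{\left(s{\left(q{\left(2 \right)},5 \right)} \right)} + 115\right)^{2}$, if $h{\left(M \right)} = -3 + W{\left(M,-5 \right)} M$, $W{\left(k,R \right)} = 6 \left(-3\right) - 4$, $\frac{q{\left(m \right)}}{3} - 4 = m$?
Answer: $4624$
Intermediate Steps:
$q{\left(m \right)} = 12 + 3 m$
$W{\left(k,R \right)} = -22$ ($W{\left(k,R \right)} = -18 - 4 = -22$)
$h{\left(M \right)} = -3 - 22 M$
$\left(h{\left(s{\left(q{\left(2 \right)},5 \right)} \right)} + 115\right)^{2} = \left(\left(-3 - 44\right) + 115\right)^{2} = \left(-47 + 115\right)^{2} = 68^{2} = 4624$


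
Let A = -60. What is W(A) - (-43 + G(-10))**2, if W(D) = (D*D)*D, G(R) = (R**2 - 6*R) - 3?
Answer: -228996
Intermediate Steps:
G(R) = -3 + R**2 - 6*R
W(D) = D**3 (W(D) = D**2*D = D**3)
W(A) - (-43 + G(-10))**2 = (-60)**3 - (-43 + (-3 + (-10)**2 - 6*(-10)))**2 = -216000 - (-43 + (-3 + 100 + 60))**2 = -216000 - (-43 + 157)**2 = -216000 - 1*114**2 = -216000 - 1*12996 = -216000 - 12996 = -228996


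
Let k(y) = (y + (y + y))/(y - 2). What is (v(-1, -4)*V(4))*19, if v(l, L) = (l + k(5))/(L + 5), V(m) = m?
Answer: 304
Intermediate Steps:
k(y) = 3*y/(-2 + y) (k(y) = (y + 2*y)/(-2 + y) = (3*y)/(-2 + y) = 3*y/(-2 + y))
v(l, L) = (5 + l)/(5 + L) (v(l, L) = (l + 3*5/(-2 + 5))/(L + 5) = (l + 3*5/3)/(5 + L) = (l + 3*5*(⅓))/(5 + L) = (l + 5)/(5 + L) = (5 + l)/(5 + L))
(v(-1, -4)*V(4))*19 = (((5 - 1)/(5 - 4))*4)*19 = ((4/1)*4)*19 = ((1*4)*4)*19 = (4*4)*19 = 16*19 = 304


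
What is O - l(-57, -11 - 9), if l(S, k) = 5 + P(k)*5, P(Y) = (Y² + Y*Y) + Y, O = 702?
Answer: -3203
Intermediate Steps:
P(Y) = Y + 2*Y² (P(Y) = (Y² + Y²) + Y = 2*Y² + Y = Y + 2*Y²)
l(S, k) = 5 + 5*k*(1 + 2*k) (l(S, k) = 5 + (k*(1 + 2*k))*5 = 5 + 5*k*(1 + 2*k))
O - l(-57, -11 - 9) = 702 - (5 + 5*(-11 - 9)*(1 + 2*(-11 - 9))) = 702 - (5 + 5*(-20)*(1 + 2*(-20))) = 702 - (5 + 5*(-20)*(1 - 40)) = 702 - (5 + 5*(-20)*(-39)) = 702 - (5 + 3900) = 702 - 1*3905 = 702 - 3905 = -3203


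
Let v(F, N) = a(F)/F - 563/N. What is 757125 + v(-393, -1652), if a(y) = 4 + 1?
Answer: 491553019499/649236 ≈ 7.5713e+5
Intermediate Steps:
a(y) = 5
v(F, N) = -563/N + 5/F (v(F, N) = 5/F - 563/N = -563/N + 5/F)
757125 + v(-393, -1652) = 757125 + (-563/(-1652) + 5/(-393)) = 757125 + (-563*(-1/1652) + 5*(-1/393)) = 757125 + (563/1652 - 5/393) = 757125 + 212999/649236 = 491553019499/649236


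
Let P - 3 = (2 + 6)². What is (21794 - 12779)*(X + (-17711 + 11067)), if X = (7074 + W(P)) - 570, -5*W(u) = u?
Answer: -1382901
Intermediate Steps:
P = 67 (P = 3 + (2 + 6)² = 3 + 8² = 3 + 64 = 67)
W(u) = -u/5
X = 32453/5 (X = (7074 - ⅕*67) - 570 = (7074 - 67/5) - 570 = 35303/5 - 570 = 32453/5 ≈ 6490.6)
(21794 - 12779)*(X + (-17711 + 11067)) = (21794 - 12779)*(32453/5 + (-17711 + 11067)) = 9015*(32453/5 - 6644) = 9015*(-767/5) = -1382901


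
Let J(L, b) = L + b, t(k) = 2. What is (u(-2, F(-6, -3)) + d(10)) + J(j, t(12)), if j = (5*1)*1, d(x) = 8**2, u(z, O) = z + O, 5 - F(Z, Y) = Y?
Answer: 77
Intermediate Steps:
F(Z, Y) = 5 - Y
u(z, O) = O + z
d(x) = 64
j = 5 (j = 5*1 = 5)
(u(-2, F(-6, -3)) + d(10)) + J(j, t(12)) = (((5 - 1*(-3)) - 2) + 64) + (5 + 2) = (((5 + 3) - 2) + 64) + 7 = ((8 - 2) + 64) + 7 = (6 + 64) + 7 = 70 + 7 = 77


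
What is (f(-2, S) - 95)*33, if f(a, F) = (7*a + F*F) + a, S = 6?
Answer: -2475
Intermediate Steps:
f(a, F) = F**2 + 8*a (f(a, F) = (7*a + F**2) + a = (F**2 + 7*a) + a = F**2 + 8*a)
(f(-2, S) - 95)*33 = ((6**2 + 8*(-2)) - 95)*33 = ((36 - 16) - 95)*33 = (20 - 95)*33 = -75*33 = -2475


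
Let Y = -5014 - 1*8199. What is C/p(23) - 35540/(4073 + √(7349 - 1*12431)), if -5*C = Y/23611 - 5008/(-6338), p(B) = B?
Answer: (-189749417*√42 + 305880400893031*I)/(8604674785*(-4073*I + 11*√42)) ≈ -8.7251 + 0.15268*I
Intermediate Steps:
Y = -13213 (Y = -5014 - 8199 = -13213)
C = -17249947/374116295 (C = -(-13213/23611 - 5008/(-6338))/5 = -(-13213*1/23611 - 5008*(-1/6338))/5 = -(-13213/23611 + 2504/3169)/5 = -⅕*17249947/74823259 = -17249947/374116295 ≈ -0.046108)
C/p(23) - 35540/(4073 + √(7349 - 1*12431)) = -17249947/374116295/23 - 35540/(4073 + √(7349 - 1*12431)) = -17249947/374116295*1/23 - 35540/(4073 + √(7349 - 12431)) = -17249947/8604674785 - 35540/(4073 + √(-5082)) = -17249947/8604674785 - 35540/(4073 + 11*I*√42)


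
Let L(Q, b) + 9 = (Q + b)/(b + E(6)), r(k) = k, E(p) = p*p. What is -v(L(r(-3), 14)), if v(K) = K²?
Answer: -192721/2500 ≈ -77.088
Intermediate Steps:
E(p) = p²
L(Q, b) = -9 + (Q + b)/(36 + b) (L(Q, b) = -9 + (Q + b)/(b + 6²) = -9 + (Q + b)/(b + 36) = -9 + (Q + b)/(36 + b))
-v(L(r(-3), 14)) = -((-324 - 3 - 8*14)/(36 + 14))² = -((-324 - 3 - 112)/50)² = -((1/50)*(-439))² = -(-439/50)² = -1*192721/2500 = -192721/2500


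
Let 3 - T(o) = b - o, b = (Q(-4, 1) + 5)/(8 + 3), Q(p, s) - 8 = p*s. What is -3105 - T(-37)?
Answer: -33772/11 ≈ -3070.2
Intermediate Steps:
Q(p, s) = 8 + p*s
b = 9/11 (b = ((8 - 4*1) + 5)/(8 + 3) = ((8 - 4) + 5)/11 = (4 + 5)*(1/11) = 9*(1/11) = 9/11 ≈ 0.81818)
T(o) = 24/11 + o (T(o) = 3 - (9/11 - o) = 3 + (-9/11 + o) = 24/11 + o)
-3105 - T(-37) = -3105 - (24/11 - 37) = -3105 - 1*(-383/11) = -3105 + 383/11 = -33772/11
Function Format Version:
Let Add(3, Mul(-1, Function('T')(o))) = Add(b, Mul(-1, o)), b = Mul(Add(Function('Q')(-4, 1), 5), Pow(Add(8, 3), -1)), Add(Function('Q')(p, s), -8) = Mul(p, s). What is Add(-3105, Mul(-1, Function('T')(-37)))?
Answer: Rational(-33772, 11) ≈ -3070.2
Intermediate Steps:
Function('Q')(p, s) = Add(8, Mul(p, s))
b = Rational(9, 11) (b = Mul(Add(Add(8, Mul(-4, 1)), 5), Pow(Add(8, 3), -1)) = Mul(Add(Add(8, -4), 5), Pow(11, -1)) = Mul(Add(4, 5), Rational(1, 11)) = Mul(9, Rational(1, 11)) = Rational(9, 11) ≈ 0.81818)
Function('T')(o) = Add(Rational(24, 11), o) (Function('T')(o) = Add(3, Mul(-1, Add(Rational(9, 11), Mul(-1, o)))) = Add(3, Add(Rational(-9, 11), o)) = Add(Rational(24, 11), o))
Add(-3105, Mul(-1, Function('T')(-37))) = Add(-3105, Mul(-1, Add(Rational(24, 11), -37))) = Add(-3105, Mul(-1, Rational(-383, 11))) = Add(-3105, Rational(383, 11)) = Rational(-33772, 11)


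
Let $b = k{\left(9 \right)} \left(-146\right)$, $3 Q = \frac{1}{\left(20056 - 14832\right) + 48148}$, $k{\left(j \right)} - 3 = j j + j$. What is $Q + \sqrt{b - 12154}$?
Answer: $\frac{1}{160116} + 2 i \sqrt{6433} \approx 6.2455 \cdot 10^{-6} + 160.41 i$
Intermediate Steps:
$k{\left(j \right)} = 3 + j + j^{2}$ ($k{\left(j \right)} = 3 + \left(j j + j\right) = 3 + \left(j^{2} + j\right) = 3 + \left(j + j^{2}\right) = 3 + j + j^{2}$)
$Q = \frac{1}{160116}$ ($Q = \frac{1}{3 \left(\left(20056 - 14832\right) + 48148\right)} = \frac{1}{3 \left(5224 + 48148\right)} = \frac{1}{3 \cdot 53372} = \frac{1}{3} \cdot \frac{1}{53372} = \frac{1}{160116} \approx 6.2455 \cdot 10^{-6}$)
$b = -13578$ ($b = \left(3 + 9 + 9^{2}\right) \left(-146\right) = \left(3 + 9 + 81\right) \left(-146\right) = 93 \left(-146\right) = -13578$)
$Q + \sqrt{b - 12154} = \frac{1}{160116} + \sqrt{-13578 - 12154} = \frac{1}{160116} + \sqrt{-25732} = \frac{1}{160116} + 2 i \sqrt{6433}$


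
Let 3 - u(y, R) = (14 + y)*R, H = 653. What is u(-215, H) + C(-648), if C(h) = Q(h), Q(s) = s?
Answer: 130608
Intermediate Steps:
u(y, R) = 3 - R*(14 + y) (u(y, R) = 3 - (14 + y)*R = 3 - R*(14 + y))
C(h) = h
u(-215, H) + C(-648) = (3 - 14*653 - 1*653*(-215)) - 648 = (3 - 9142 + 140395) - 648 = 131256 - 648 = 130608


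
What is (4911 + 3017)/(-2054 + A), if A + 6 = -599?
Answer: -7928/2659 ≈ -2.9816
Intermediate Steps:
A = -605 (A = -6 - 599 = -605)
(4911 + 3017)/(-2054 + A) = (4911 + 3017)/(-2054 - 605) = 7928/(-2659) = 7928*(-1/2659) = -7928/2659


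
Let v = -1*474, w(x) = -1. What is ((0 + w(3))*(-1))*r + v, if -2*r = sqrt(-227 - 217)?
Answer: -474 - I*sqrt(111) ≈ -474.0 - 10.536*I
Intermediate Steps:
v = -474
r = -I*sqrt(111) (r = -sqrt(-227 - 217)/2 = -I*sqrt(111) ≈ -10.536*I)
((0 + w(3))*(-1))*r + v = ((0 - 1)*(-1))*(-I*sqrt(111)) - 474 = (-1*(-1))*(-I*sqrt(111)) - 474 = 1*(-I*sqrt(111)) - 474 = -I*sqrt(111) - 474 = -474 - I*sqrt(111)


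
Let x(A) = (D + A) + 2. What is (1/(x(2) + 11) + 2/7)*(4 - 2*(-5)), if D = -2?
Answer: 66/13 ≈ 5.0769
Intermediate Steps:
x(A) = A (x(A) = (-2 + A) + 2 = A)
(1/(x(2) + 11) + 2/7)*(4 - 2*(-5)) = (1/(2 + 11) + 2/7)*(4 - 2*(-5)) = (1/13 + 2*(1/7))*(4 + 10) = (1/13 + 2/7)*14 = (33/91)*14 = 66/13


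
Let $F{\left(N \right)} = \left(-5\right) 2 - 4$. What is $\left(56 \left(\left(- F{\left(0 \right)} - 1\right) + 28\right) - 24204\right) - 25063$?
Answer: $-46971$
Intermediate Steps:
$F{\left(N \right)} = -14$ ($F{\left(N \right)} = -10 - 4 = -14$)
$\left(56 \left(\left(- F{\left(0 \right)} - 1\right) + 28\right) - 24204\right) - 25063 = \left(56 \left(\left(\left(-1\right) \left(-14\right) - 1\right) + 28\right) - 24204\right) - 25063 = \left(56 \left(\left(14 - 1\right) + 28\right) - 24204\right) - 25063 = \left(56 \left(13 + 28\right) - 24204\right) - 25063 = \left(56 \cdot 41 - 24204\right) - 25063 = \left(2296 - 24204\right) - 25063 = -21908 - 25063 = -46971$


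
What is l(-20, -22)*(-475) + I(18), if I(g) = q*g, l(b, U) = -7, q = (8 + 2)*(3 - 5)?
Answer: 2965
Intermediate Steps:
q = -20 (q = 10*(-2) = -20)
I(g) = -20*g
l(-20, -22)*(-475) + I(18) = -7*(-475) - 20*18 = 3325 - 360 = 2965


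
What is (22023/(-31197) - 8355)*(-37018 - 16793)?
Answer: 4675690847646/10399 ≈ 4.4963e+8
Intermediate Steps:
(22023/(-31197) - 8355)*(-37018 - 16793) = (22023*(-1/31197) - 8355)*(-53811) = (-7341/10399 - 8355)*(-53811) = -86890986/10399*(-53811) = 4675690847646/10399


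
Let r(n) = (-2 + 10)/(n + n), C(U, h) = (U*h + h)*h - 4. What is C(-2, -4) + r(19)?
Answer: -376/19 ≈ -19.789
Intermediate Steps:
C(U, h) = -4 + h*(h + U*h) (C(U, h) = (h + U*h)*h - 4 = h*(h + U*h) - 4 = -4 + h*(h + U*h))
r(n) = 4/n (r(n) = 8/((2*n)) = 8*(1/(2*n)) = 4/n)
C(-2, -4) + r(19) = (-4 + (-4)**2 - 2*(-4)**2) + 4/19 = (-4 + 16 - 2*16) + 4*(1/19) = (-4 + 16 - 32) + 4/19 = -20 + 4/19 = -376/19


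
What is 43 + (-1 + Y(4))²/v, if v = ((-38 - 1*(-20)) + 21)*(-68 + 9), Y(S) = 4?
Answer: 2534/59 ≈ 42.949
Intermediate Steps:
v = -177 (v = ((-38 + 20) + 21)*(-59) = (-18 + 21)*(-59) = 3*(-59) = -177)
43 + (-1 + Y(4))²/v = 43 + (-1 + 4)²/(-177) = 43 + 3²*(-1/177) = 43 + 9*(-1/177) = 43 - 3/59 = 2534/59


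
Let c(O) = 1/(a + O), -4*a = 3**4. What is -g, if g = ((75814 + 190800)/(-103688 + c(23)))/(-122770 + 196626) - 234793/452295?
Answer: 3296616763798357/6350032950554880 ≈ 0.51915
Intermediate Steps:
a = -81/4 (a = -1/4*3**4 = -1/4*81 = -81/4 ≈ -20.250)
c(O) = 1/(-81/4 + O)
g = -3296616763798357/6350032950554880 (g = ((75814 + 190800)/(-103688 + 4/(-81 + 4*23)))/(-122770 + 196626) - 234793/452295 = (266614/(-103688 + 4/(-81 + 92)))/73856 - 234793*1/452295 = (266614/(-103688 + 4/11))*(1/73856) - 234793/452295 = (266614/(-1140564/11))*(1/73856) - 234793/452295 = (266614*(-11/1140564))*(1/73856) - 234793/452295 = -1466377/570282*1/73856 - 234793/452295 = -1466377/42118747392 - 234793/452295 = -3296616763798357/6350032950554880 ≈ -0.51915)
-g = -1*(-3296616763798357/6350032950554880) = 3296616763798357/6350032950554880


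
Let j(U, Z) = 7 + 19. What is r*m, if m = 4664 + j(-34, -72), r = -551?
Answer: -2584190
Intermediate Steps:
j(U, Z) = 26
m = 4690 (m = 4664 + 26 = 4690)
r*m = -551*4690 = -2584190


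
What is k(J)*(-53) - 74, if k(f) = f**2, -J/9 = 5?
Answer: -107399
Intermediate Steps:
J = -45 (J = -9*5 = -45)
k(J)*(-53) - 74 = (-45)**2*(-53) - 74 = 2025*(-53) - 74 = -107325 - 74 = -107399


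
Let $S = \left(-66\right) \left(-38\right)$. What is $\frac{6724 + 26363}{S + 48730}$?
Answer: $\frac{33087}{51238} \approx 0.64575$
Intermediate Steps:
$S = 2508$
$\frac{6724 + 26363}{S + 48730} = \frac{6724 + 26363}{2508 + 48730} = \frac{33087}{51238}$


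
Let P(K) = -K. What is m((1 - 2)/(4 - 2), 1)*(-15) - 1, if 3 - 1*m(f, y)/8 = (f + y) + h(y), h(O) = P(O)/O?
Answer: -421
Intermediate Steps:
h(O) = -1 (h(O) = (-O)/O = -1)
m(f, y) = 32 - 8*f - 8*y (m(f, y) = 24 - 8*((f + y) - 1) = 24 - 8*(-1 + f + y) = 24 + (8 - 8*f - 8*y) = 32 - 8*f - 8*y)
m((1 - 2)/(4 - 2), 1)*(-15) - 1 = (32 - 8*(1 - 2)/(4 - 2) - 8*1)*(-15) - 1 = (32 - (-8)/2 - 8)*(-15) - 1 = (32 - 8*(-1/2) - 8)*(-15) - 1 = (32 + 4 - 8)*(-15) - 1 = 28*(-15) - 1 = -420 - 1 = -421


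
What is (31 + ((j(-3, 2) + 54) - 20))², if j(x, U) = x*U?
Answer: 3481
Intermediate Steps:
j(x, U) = U*x
(31 + ((j(-3, 2) + 54) - 20))² = (31 + ((2*(-3) + 54) - 20))² = (31 + ((-6 + 54) - 20))² = (31 + (48 - 20))² = (31 + 28)² = 59² = 3481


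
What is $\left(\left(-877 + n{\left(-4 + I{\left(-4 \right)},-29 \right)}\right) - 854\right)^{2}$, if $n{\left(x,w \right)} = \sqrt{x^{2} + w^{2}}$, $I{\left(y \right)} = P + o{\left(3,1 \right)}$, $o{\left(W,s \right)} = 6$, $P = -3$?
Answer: $\left(1731 - \sqrt{842}\right)^{2} \approx 2.8967 \cdot 10^{6}$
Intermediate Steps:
$I{\left(y \right)} = 3$ ($I{\left(y \right)} = -3 + 6 = 3$)
$n{\left(x,w \right)} = \sqrt{w^{2} + x^{2}}$
$\left(\left(-877 + n{\left(-4 + I{\left(-4 \right)},-29 \right)}\right) - 854\right)^{2} = \left(\left(-877 + \sqrt{\left(-29\right)^{2} + \left(-4 + 3\right)^{2}}\right) - 854\right)^{2} = \left(\left(-877 + \sqrt{841 + \left(-1\right)^{2}}\right) - 854\right)^{2} = \left(\left(-877 + \sqrt{841 + 1}\right) - 854\right)^{2} = \left(\left(-877 + \sqrt{842}\right) - 854\right)^{2} = \left(-1731 + \sqrt{842}\right)^{2}$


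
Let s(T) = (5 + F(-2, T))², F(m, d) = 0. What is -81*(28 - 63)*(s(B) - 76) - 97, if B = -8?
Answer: -144682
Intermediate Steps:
s(T) = 25 (s(T) = (5 + 0)² = 5² = 25)
-81*(28 - 63)*(s(B) - 76) - 97 = -81*(28 - 63)*(25 - 76) - 97 = -(-2835)*(-51) - 97 = -81*1785 - 97 = -144585 - 97 = -144682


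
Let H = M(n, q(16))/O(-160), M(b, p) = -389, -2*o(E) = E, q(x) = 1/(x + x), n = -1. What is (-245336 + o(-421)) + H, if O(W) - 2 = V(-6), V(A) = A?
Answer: -980113/4 ≈ -2.4503e+5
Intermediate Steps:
q(x) = 1/(2*x)
o(E) = -E/2
O(W) = -4 (O(W) = 2 - 6 = -4)
H = 389/4 (H = -389/(-4) = -389*(-¼) = 389/4 ≈ 97.250)
(-245336 + o(-421)) + H = (-245336 - ½*(-421)) + 389/4 = (-245336 + 421/2) + 389/4 = -490251/2 + 389/4 = -980113/4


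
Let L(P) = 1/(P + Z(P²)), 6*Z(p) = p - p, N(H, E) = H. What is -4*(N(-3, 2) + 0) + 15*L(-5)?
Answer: 9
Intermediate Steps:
Z(p) = 0 (Z(p) = (p - p)/6 = (⅙)*0 = 0)
L(P) = 1/P (L(P) = 1/(P + 0) = 1/P)
-4*(N(-3, 2) + 0) + 15*L(-5) = -4*(-3 + 0) + 15/(-5) = -4*(-3) + 15*(-⅕) = 12 - 3 = 9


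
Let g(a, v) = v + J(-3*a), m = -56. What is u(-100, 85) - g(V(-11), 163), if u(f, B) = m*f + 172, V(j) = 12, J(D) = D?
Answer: 5645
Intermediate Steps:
g(a, v) = v - 3*a
u(f, B) = 172 - 56*f (u(f, B) = -56*f + 172 = 172 - 56*f)
u(-100, 85) - g(V(-11), 163) = (172 - 56*(-100)) - (163 - 3*12) = (172 + 5600) - (163 - 36) = 5772 - 1*127 = 5772 - 127 = 5645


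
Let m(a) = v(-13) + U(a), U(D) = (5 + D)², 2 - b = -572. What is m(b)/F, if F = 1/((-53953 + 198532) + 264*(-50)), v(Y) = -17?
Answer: 44041393896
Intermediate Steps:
b = 574 (b = 2 - 1*(-572) = 2 + 572 = 574)
m(a) = -17 + (5 + a)²
F = 1/131379 (F = 1/(144579 - 13200) = 1/131379 ≈ 7.6116e-6)
m(b)/F = (-17 + (5 + 574)²)/(1/131379) = (-17 + 579²)*131379 = (-17 + 335241)*131379 = 335224*131379 = 44041393896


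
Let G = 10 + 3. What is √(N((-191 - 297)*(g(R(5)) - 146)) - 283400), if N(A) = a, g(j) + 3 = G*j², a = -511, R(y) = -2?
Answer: I*√283911 ≈ 532.83*I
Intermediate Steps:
G = 13
g(j) = -3 + 13*j²
N(A) = -511
√(N((-191 - 297)*(g(R(5)) - 146)) - 283400) = √(-511 - 283400) = √(-283911) = I*√283911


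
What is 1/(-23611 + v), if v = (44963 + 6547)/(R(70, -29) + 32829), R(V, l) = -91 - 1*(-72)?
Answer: -193/4556620 ≈ -4.2356e-5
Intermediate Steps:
R(V, l) = -19 (R(V, l) = -91 + 72 = -19)
v = 303/193 (v = (44963 + 6547)/(-19 + 32829) = 51510/32810 = 51510*(1/32810) = 303/193 ≈ 1.5699)
1/(-23611 + v) = 1/(-23611 + 303/193) = 1/(-4556620/193) = -193/4556620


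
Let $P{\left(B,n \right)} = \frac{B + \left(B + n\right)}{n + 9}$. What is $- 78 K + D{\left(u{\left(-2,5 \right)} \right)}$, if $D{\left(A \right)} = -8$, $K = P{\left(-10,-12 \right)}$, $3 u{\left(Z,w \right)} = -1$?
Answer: $-840$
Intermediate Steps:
$P{\left(B,n \right)} = \frac{n + 2 B}{9 + n}$
$u{\left(Z,w \right)} = - \frac{1}{3}$ ($u{\left(Z,w \right)} = \frac{1}{3} \left(-1\right) = - \frac{1}{3}$)
$K = \frac{32}{3}$ ($K = \frac{-12 + 2 \left(-10\right)}{9 - 12} = \frac{-12 - 20}{-3} = \left(- \frac{1}{3}\right) \left(-32\right) = \frac{32}{3} \approx 10.667$)
$- 78 K + D{\left(u{\left(-2,5 \right)} \right)} = \left(-78\right) \frac{32}{3} - 8 = -832 - 8 = -840$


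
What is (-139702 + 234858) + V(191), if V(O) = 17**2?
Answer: 95445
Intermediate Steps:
V(O) = 289
(-139702 + 234858) + V(191) = (-139702 + 234858) + 289 = 95156 + 289 = 95445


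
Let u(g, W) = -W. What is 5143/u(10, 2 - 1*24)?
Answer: 5143/22 ≈ 233.77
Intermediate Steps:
5143/u(10, 2 - 1*24) = 5143/((-(2 - 1*24))) = 5143/((-(2 - 24))) = 5143/((-1*(-22))) = 5143/22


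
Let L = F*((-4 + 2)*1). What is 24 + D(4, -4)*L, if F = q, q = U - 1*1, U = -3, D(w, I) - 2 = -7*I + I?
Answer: 232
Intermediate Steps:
D(w, I) = 2 - 6*I (D(w, I) = 2 + (-7*I + I) = 2 - 6*I)
q = -4 (q = -3 - 1*1 = -3 - 1 = -4)
F = -4
L = 8 (L = -4*(-4 + 2) = -(-8) = -4*(-2) = 8)
24 + D(4, -4)*L = 24 + (2 - 6*(-4))*8 = 24 + (2 + 24)*8 = 24 + 26*8 = 24 + 208 = 232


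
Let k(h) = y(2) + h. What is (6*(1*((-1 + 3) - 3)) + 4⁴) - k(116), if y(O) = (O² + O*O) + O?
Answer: 124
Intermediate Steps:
y(O) = O + 2*O² (y(O) = (O² + O²) + O = 2*O² + O = O + 2*O²)
k(h) = 10 + h (k(h) = 2*(1 + 2*2) + h = 2*(1 + 4) + h = 2*5 + h = 10 + h)
(6*(1*((-1 + 3) - 3)) + 4⁴) - k(116) = (6*(1*((-1 + 3) - 3)) + 4⁴) - (10 + 116) = (6*(1*(2 - 3)) + 256) - 1*126 = (6*(1*(-1)) + 256) - 126 = (6*(-1) + 256) - 126 = (-6 + 256) - 126 = 250 - 126 = 124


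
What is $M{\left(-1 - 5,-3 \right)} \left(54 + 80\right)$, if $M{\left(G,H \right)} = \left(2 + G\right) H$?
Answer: $1608$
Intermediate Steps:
$M{\left(G,H \right)} = H \left(2 + G\right)$
$M{\left(-1 - 5,-3 \right)} \left(54 + 80\right) = - 3 \left(2 - 6\right) \left(54 + 80\right) = - 3 \left(2 - 6\right) 134 = \left(-3\right) \left(-4\right) 134 = 12 \cdot 134 = 1608$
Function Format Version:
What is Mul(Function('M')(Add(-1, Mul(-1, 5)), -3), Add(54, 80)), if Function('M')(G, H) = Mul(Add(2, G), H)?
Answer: 1608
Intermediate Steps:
Function('M')(G, H) = Mul(H, Add(2, G))
Mul(Function('M')(Add(-1, Mul(-1, 5)), -3), Add(54, 80)) = Mul(Mul(-3, Add(2, Add(-1, Mul(-1, 5)))), Add(54, 80)) = Mul(Mul(-3, Add(2, Add(-1, -5))), 134) = Mul(Mul(-3, Add(2, -6)), 134) = Mul(Mul(-3, -4), 134) = Mul(12, 134) = 1608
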